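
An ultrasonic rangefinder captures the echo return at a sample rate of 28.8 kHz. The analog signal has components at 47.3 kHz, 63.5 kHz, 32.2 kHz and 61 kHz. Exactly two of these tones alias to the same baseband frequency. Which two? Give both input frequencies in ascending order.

fs/2 = 14.4 kHz.
47.3 kHz mod fs = 18.5 kHz.
18.5 kHz > fs/2 = 14.4 kHz, folds to fs − 18.5 kHz = 10.3 kHz.
63.5 kHz mod fs = 5.9 kHz.
5.9 kHz ≤ fs/2 = 14.4 kHz, appears at 5.9 kHz.
32.2 kHz mod fs = 3.4 kHz.
3.4 kHz ≤ fs/2 = 14.4 kHz, appears at 3.4 kHz.
61 kHz mod fs = 3.4 kHz.
3.4 kHz ≤ fs/2 = 14.4 kHz, appears at 3.4 kHz.
32.2 kHz and 61 kHz both map to 3.4 kHz.

32.2 kHz, 61 kHz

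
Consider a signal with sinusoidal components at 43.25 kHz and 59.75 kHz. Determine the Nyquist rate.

Highest-frequency component: 59.75 kHz.
Nyquist rate = 2 × 59.75 kHz = 119.5 kHz.

119.5 kHz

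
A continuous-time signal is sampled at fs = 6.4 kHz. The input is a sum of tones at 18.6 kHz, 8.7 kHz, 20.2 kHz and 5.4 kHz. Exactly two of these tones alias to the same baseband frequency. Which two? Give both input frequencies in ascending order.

fs/2 = 3.2 kHz.
18.6 kHz mod fs = 5.8 kHz.
5.8 kHz > fs/2 = 3.2 kHz, folds to fs − 5.8 kHz = 0.6 kHz.
8.7 kHz mod fs = 2.3 kHz.
2.3 kHz ≤ fs/2 = 3.2 kHz, appears at 2.3 kHz.
20.2 kHz mod fs = 1 kHz.
1 kHz ≤ fs/2 = 3.2 kHz, appears at 1 kHz.
5.4 kHz > fs/2 = 3.2 kHz, folds to fs − 5.4 kHz = 1 kHz.
5.4 kHz and 20.2 kHz both map to 1 kHz.

5.4 kHz, 20.2 kHz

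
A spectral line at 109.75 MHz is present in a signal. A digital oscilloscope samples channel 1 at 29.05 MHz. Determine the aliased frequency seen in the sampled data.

109.75 MHz mod fs = 22.6 MHz.
22.6 MHz > fs/2 = 14.525 MHz, folds to fs − 22.6 MHz = 6.45 MHz.

6.45 MHz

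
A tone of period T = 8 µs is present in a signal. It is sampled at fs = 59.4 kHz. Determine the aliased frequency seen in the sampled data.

T = 8 µs → f = 1/T = 125 kHz.
125 kHz mod fs = 6.2 kHz.
6.2 kHz ≤ fs/2 = 29.7 kHz, appears at 6.2 kHz.

6.2 kHz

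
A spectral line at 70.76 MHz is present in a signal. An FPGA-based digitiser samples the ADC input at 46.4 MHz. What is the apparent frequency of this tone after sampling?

70.76 MHz mod fs = 24.36 MHz.
24.36 MHz > fs/2 = 23.2 MHz, folds to fs − 24.36 MHz = 22.04 MHz.

22.04 MHz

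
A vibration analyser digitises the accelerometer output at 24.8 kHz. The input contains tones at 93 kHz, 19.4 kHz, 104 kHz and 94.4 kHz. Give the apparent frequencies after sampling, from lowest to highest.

4.8 kHz, 5.4 kHz, 6.2 kHz

fs/2 = 12.4 kHz.
93 kHz mod fs = 18.6 kHz.
18.6 kHz > fs/2 = 12.4 kHz, folds to fs − 18.6 kHz = 6.2 kHz.
19.4 kHz > fs/2 = 12.4 kHz, folds to fs − 19.4 kHz = 5.4 kHz.
104 kHz mod fs = 4.8 kHz.
4.8 kHz ≤ fs/2 = 12.4 kHz, appears at 4.8 kHz.
94.4 kHz mod fs = 20 kHz.
20 kHz > fs/2 = 12.4 kHz, folds to fs − 20 kHz = 4.8 kHz.
Distinct values: {4.8 kHz, 5.4 kHz, 6.2 kHz}.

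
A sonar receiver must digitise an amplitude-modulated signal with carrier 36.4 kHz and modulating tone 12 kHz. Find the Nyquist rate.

96.8 kHz

AM sidebands sit at fc ± fm = 24.4 kHz and 48.4 kHz.
Highest-frequency component: 48.4 kHz.
Nyquist rate = 2 × 48.4 kHz = 96.8 kHz.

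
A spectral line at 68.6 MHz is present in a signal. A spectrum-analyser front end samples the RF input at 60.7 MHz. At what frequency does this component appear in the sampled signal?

7.9 MHz

68.6 MHz mod fs = 7.9 MHz.
7.9 MHz ≤ fs/2 = 30.35 MHz, appears at 7.9 MHz.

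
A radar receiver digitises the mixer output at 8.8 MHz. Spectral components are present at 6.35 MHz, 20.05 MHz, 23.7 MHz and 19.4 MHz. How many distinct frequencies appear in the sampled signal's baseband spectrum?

3

fs/2 = 4.4 MHz.
6.35 MHz > fs/2 = 4.4 MHz, folds to fs − 6.35 MHz = 2.45 MHz.
20.05 MHz mod fs = 2.45 MHz.
2.45 MHz ≤ fs/2 = 4.4 MHz, appears at 2.45 MHz.
23.7 MHz mod fs = 6.1 MHz.
6.1 MHz > fs/2 = 4.4 MHz, folds to fs − 6.1 MHz = 2.7 MHz.
19.4 MHz mod fs = 1.8 MHz.
1.8 MHz ≤ fs/2 = 4.4 MHz, appears at 1.8 MHz.
Distinct values: {1.8 MHz, 2.45 MHz, 2.7 MHz} → 3.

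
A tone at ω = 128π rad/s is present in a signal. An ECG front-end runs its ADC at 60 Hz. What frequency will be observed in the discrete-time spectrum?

4 Hz

ω = 128π rad/s → f = ω/(2π) = 64 Hz.
64 Hz mod fs = 4 Hz.
4 Hz ≤ fs/2 = 30 Hz, appears at 4 Hz.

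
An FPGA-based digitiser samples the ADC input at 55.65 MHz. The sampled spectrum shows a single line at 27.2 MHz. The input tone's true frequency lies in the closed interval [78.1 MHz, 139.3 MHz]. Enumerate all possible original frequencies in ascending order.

Frequencies that alias to 27.2 MHz are k·fs ± 27.2 MHz for integer k ≥ 0.
k=0: 27.2 MHz.
k=1: 28.45 MHz, 82.85 MHz.
k=2: 84.1 MHz, 138.5 MHz.
k=3: 139.75 MHz, 194.15 MHz.
Within [78.1 MHz, 139.3 MHz]: 82.85 MHz, 84.1 MHz, 138.5 MHz.

82.85 MHz, 84.1 MHz, 138.5 MHz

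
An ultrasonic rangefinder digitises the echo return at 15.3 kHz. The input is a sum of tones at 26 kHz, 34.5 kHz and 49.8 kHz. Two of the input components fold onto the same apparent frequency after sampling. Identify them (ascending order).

34.5 kHz, 49.8 kHz

fs/2 = 7.65 kHz.
26 kHz mod fs = 10.7 kHz.
10.7 kHz > fs/2 = 7.65 kHz, folds to fs − 10.7 kHz = 4.6 kHz.
34.5 kHz mod fs = 3.9 kHz.
3.9 kHz ≤ fs/2 = 7.65 kHz, appears at 3.9 kHz.
49.8 kHz mod fs = 3.9 kHz.
3.9 kHz ≤ fs/2 = 7.65 kHz, appears at 3.9 kHz.
34.5 kHz and 49.8 kHz both map to 3.9 kHz.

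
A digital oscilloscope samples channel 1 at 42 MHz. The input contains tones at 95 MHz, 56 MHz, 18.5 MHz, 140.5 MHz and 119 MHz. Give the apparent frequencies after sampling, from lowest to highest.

fs/2 = 21 MHz.
95 MHz mod fs = 11 MHz.
11 MHz ≤ fs/2 = 21 MHz, appears at 11 MHz.
56 MHz mod fs = 14 MHz.
14 MHz ≤ fs/2 = 21 MHz, appears at 14 MHz.
18.5 MHz ≤ fs/2 = 21 MHz, passes unchanged.
140.5 MHz mod fs = 14.5 MHz.
14.5 MHz ≤ fs/2 = 21 MHz, appears at 14.5 MHz.
119 MHz mod fs = 35 MHz.
35 MHz > fs/2 = 21 MHz, folds to fs − 35 MHz = 7 MHz.
Distinct values: {7 MHz, 11 MHz, 14 MHz, 14.5 MHz, 18.5 MHz}.

7 MHz, 11 MHz, 14 MHz, 14.5 MHz, 18.5 MHz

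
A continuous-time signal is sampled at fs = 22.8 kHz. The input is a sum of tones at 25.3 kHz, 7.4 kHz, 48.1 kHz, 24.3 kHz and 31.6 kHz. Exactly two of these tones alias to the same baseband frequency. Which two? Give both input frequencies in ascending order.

25.3 kHz, 48.1 kHz

fs/2 = 11.4 kHz.
25.3 kHz mod fs = 2.5 kHz.
2.5 kHz ≤ fs/2 = 11.4 kHz, appears at 2.5 kHz.
7.4 kHz ≤ fs/2 = 11.4 kHz, passes unchanged.
48.1 kHz mod fs = 2.5 kHz.
2.5 kHz ≤ fs/2 = 11.4 kHz, appears at 2.5 kHz.
24.3 kHz mod fs = 1.5 kHz.
1.5 kHz ≤ fs/2 = 11.4 kHz, appears at 1.5 kHz.
31.6 kHz mod fs = 8.8 kHz.
8.8 kHz ≤ fs/2 = 11.4 kHz, appears at 8.8 kHz.
25.3 kHz and 48.1 kHz both map to 2.5 kHz.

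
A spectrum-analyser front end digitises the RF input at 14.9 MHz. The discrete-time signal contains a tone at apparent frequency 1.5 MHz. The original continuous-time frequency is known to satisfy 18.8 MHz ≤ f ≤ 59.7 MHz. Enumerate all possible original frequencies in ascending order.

Frequencies that alias to 1.5 MHz are k·fs ± 1.5 MHz for integer k ≥ 0.
k=0: 1.5 MHz.
k=1: 13.4 MHz, 16.4 MHz.
k=2: 28.3 MHz, 31.3 MHz.
k=3: 43.2 MHz, 46.2 MHz.
k=4: 58.1 MHz, 61.1 MHz.
k=5: 73 MHz, 76 MHz.
Within [18.8 MHz, 59.7 MHz]: 28.3 MHz, 31.3 MHz, 43.2 MHz, 46.2 MHz, 58.1 MHz.

28.3 MHz, 31.3 MHz, 43.2 MHz, 46.2 MHz, 58.1 MHz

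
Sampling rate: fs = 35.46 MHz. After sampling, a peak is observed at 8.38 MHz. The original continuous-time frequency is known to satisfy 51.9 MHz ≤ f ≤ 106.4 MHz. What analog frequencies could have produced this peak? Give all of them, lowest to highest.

Frequencies that alias to 8.38 MHz are k·fs ± 8.38 MHz for integer k ≥ 0.
k=0: 8.38 MHz.
k=1: 27.08 MHz, 43.84 MHz.
k=2: 62.54 MHz, 79.3 MHz.
k=3: 98 MHz, 114.76 MHz.
k=4: 133.46 MHz, 150.22 MHz.
Within [51.9 MHz, 106.4 MHz]: 62.54 MHz, 79.3 MHz, 98 MHz.

62.54 MHz, 79.3 MHz, 98 MHz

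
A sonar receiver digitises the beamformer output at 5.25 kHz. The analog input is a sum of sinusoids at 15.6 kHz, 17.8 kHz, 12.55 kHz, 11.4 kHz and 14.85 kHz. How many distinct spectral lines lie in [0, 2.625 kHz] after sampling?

3

fs/2 = 2.625 kHz.
15.6 kHz mod fs = 5.1 kHz.
5.1 kHz > fs/2 = 2.625 kHz, folds to fs − 5.1 kHz = 0.15 kHz.
17.8 kHz mod fs = 2.05 kHz.
2.05 kHz ≤ fs/2 = 2.625 kHz, appears at 2.05 kHz.
12.55 kHz mod fs = 2.05 kHz.
2.05 kHz ≤ fs/2 = 2.625 kHz, appears at 2.05 kHz.
11.4 kHz mod fs = 0.9 kHz.
0.9 kHz ≤ fs/2 = 2.625 kHz, appears at 0.9 kHz.
14.85 kHz mod fs = 4.35 kHz.
4.35 kHz > fs/2 = 2.625 kHz, folds to fs − 4.35 kHz = 0.9 kHz.
Distinct values: {0.15 kHz, 0.9 kHz, 2.05 kHz} → 3.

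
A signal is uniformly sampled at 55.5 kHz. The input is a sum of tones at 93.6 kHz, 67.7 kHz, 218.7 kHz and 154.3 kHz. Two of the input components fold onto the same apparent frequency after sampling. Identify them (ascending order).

67.7 kHz, 154.3 kHz

fs/2 = 27.75 kHz.
93.6 kHz mod fs = 38.1 kHz.
38.1 kHz > fs/2 = 27.75 kHz, folds to fs − 38.1 kHz = 17.4 kHz.
67.7 kHz mod fs = 12.2 kHz.
12.2 kHz ≤ fs/2 = 27.75 kHz, appears at 12.2 kHz.
218.7 kHz mod fs = 52.2 kHz.
52.2 kHz > fs/2 = 27.75 kHz, folds to fs − 52.2 kHz = 3.3 kHz.
154.3 kHz mod fs = 43.3 kHz.
43.3 kHz > fs/2 = 27.75 kHz, folds to fs − 43.3 kHz = 12.2 kHz.
67.7 kHz and 154.3 kHz both map to 12.2 kHz.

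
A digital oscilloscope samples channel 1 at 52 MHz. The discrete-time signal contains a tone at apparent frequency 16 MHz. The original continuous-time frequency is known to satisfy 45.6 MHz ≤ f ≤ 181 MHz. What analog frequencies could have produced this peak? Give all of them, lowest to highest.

Frequencies that alias to 16 MHz are k·fs ± 16 MHz for integer k ≥ 0.
k=0: 16 MHz.
k=1: 36 MHz, 68 MHz.
k=2: 88 MHz, 120 MHz.
k=3: 140 MHz, 172 MHz.
k=4: 192 MHz, 224 MHz.
Within [45.6 MHz, 181 MHz]: 68 MHz, 88 MHz, 120 MHz, 140 MHz, 172 MHz.

68 MHz, 88 MHz, 120 MHz, 140 MHz, 172 MHz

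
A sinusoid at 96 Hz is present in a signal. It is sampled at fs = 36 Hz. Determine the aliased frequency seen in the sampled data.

96 Hz mod fs = 24 Hz.
24 Hz > fs/2 = 18 Hz, folds to fs − 24 Hz = 12 Hz.

12 Hz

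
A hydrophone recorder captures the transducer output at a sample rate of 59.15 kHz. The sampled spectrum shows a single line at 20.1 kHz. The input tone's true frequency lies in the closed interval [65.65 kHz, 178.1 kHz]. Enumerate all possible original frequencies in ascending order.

79.25 kHz, 98.2 kHz, 138.4 kHz, 157.35 kHz

Frequencies that alias to 20.1 kHz are k·fs ± 20.1 kHz for integer k ≥ 0.
k=0: 20.1 kHz.
k=1: 39.05 kHz, 79.25 kHz.
k=2: 98.2 kHz, 138.4 kHz.
k=3: 157.35 kHz, 197.55 kHz.
k=4: 216.5 kHz, 256.7 kHz.
Within [65.65 kHz, 178.1 kHz]: 79.25 kHz, 98.2 kHz, 138.4 kHz, 157.35 kHz.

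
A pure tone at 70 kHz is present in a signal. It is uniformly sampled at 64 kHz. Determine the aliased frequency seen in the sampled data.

6 kHz

70 kHz mod fs = 6 kHz.
6 kHz ≤ fs/2 = 32 kHz, appears at 6 kHz.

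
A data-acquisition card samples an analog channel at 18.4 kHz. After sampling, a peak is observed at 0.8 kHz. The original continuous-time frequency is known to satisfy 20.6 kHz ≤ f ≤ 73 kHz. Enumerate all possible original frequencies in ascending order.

Frequencies that alias to 0.8 kHz are k·fs ± 0.8 kHz for integer k ≥ 0.
k=0: 0.8 kHz.
k=1: 17.6 kHz, 19.2 kHz.
k=2: 36 kHz, 37.6 kHz.
k=3: 54.4 kHz, 56 kHz.
k=4: 72.8 kHz, 74.4 kHz.
k=5: 91.2 kHz, 92.8 kHz.
Within [20.6 kHz, 73 kHz]: 36 kHz, 37.6 kHz, 54.4 kHz, 56 kHz, 72.8 kHz.

36 kHz, 37.6 kHz, 54.4 kHz, 56 kHz, 72.8 kHz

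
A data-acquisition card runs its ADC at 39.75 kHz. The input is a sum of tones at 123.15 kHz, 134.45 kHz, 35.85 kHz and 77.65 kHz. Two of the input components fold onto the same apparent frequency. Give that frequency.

3.9 kHz

fs/2 = 19.875 kHz.
123.15 kHz mod fs = 3.9 kHz.
3.9 kHz ≤ fs/2 = 19.875 kHz, appears at 3.9 kHz.
134.45 kHz mod fs = 15.2 kHz.
15.2 kHz ≤ fs/2 = 19.875 kHz, appears at 15.2 kHz.
35.85 kHz > fs/2 = 19.875 kHz, folds to fs − 35.85 kHz = 3.9 kHz.
77.65 kHz mod fs = 37.9 kHz.
37.9 kHz > fs/2 = 19.875 kHz, folds to fs − 37.9 kHz = 1.85 kHz.
35.85 kHz and 123.15 kHz both map to 3.9 kHz.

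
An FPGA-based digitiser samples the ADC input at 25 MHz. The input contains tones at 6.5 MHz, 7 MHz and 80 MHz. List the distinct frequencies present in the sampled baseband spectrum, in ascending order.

5 MHz, 6.5 MHz, 7 MHz

fs/2 = 12.5 MHz.
6.5 MHz ≤ fs/2 = 12.5 MHz, passes unchanged.
7 MHz ≤ fs/2 = 12.5 MHz, passes unchanged.
80 MHz mod fs = 5 MHz.
5 MHz ≤ fs/2 = 12.5 MHz, appears at 5 MHz.
Distinct values: {5 MHz, 6.5 MHz, 7 MHz}.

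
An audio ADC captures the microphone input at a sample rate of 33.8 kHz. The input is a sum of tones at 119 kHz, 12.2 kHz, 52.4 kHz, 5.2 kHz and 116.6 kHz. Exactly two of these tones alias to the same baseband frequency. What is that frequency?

fs/2 = 16.9 kHz.
119 kHz mod fs = 17.6 kHz.
17.6 kHz > fs/2 = 16.9 kHz, folds to fs − 17.6 kHz = 16.2 kHz.
12.2 kHz ≤ fs/2 = 16.9 kHz, passes unchanged.
52.4 kHz mod fs = 18.6 kHz.
18.6 kHz > fs/2 = 16.9 kHz, folds to fs − 18.6 kHz = 15.2 kHz.
5.2 kHz ≤ fs/2 = 16.9 kHz, passes unchanged.
116.6 kHz mod fs = 15.2 kHz.
15.2 kHz ≤ fs/2 = 16.9 kHz, appears at 15.2 kHz.
52.4 kHz and 116.6 kHz both map to 15.2 kHz.

15.2 kHz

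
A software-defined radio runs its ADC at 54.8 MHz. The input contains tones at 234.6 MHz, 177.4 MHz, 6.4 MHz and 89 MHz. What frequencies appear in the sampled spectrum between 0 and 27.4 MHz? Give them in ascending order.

fs/2 = 27.4 MHz.
234.6 MHz mod fs = 15.4 MHz.
15.4 MHz ≤ fs/2 = 27.4 MHz, appears at 15.4 MHz.
177.4 MHz mod fs = 13 MHz.
13 MHz ≤ fs/2 = 27.4 MHz, appears at 13 MHz.
6.4 MHz ≤ fs/2 = 27.4 MHz, passes unchanged.
89 MHz mod fs = 34.2 MHz.
34.2 MHz > fs/2 = 27.4 MHz, folds to fs − 34.2 MHz = 20.6 MHz.
Distinct values: {6.4 MHz, 13 MHz, 15.4 MHz, 20.6 MHz}.

6.4 MHz, 13 MHz, 15.4 MHz, 20.6 MHz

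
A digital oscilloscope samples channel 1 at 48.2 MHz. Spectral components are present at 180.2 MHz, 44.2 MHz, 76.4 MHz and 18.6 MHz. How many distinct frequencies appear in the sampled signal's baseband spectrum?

fs/2 = 24.1 MHz.
180.2 MHz mod fs = 35.6 MHz.
35.6 MHz > fs/2 = 24.1 MHz, folds to fs − 35.6 MHz = 12.6 MHz.
44.2 MHz > fs/2 = 24.1 MHz, folds to fs − 44.2 MHz = 4 MHz.
76.4 MHz mod fs = 28.2 MHz.
28.2 MHz > fs/2 = 24.1 MHz, folds to fs − 28.2 MHz = 20 MHz.
18.6 MHz ≤ fs/2 = 24.1 MHz, passes unchanged.
Distinct values: {4 MHz, 12.6 MHz, 18.6 MHz, 20 MHz} → 4.

4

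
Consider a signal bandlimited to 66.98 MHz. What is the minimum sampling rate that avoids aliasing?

Nyquist rate = 2 × 66.98 MHz = 133.96 MHz.

133.96 MHz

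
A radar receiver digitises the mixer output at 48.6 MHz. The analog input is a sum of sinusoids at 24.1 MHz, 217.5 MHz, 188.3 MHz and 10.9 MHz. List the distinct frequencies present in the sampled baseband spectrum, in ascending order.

6.1 MHz, 10.9 MHz, 23.1 MHz, 24.1 MHz

fs/2 = 24.3 MHz.
24.1 MHz ≤ fs/2 = 24.3 MHz, passes unchanged.
217.5 MHz mod fs = 23.1 MHz.
23.1 MHz ≤ fs/2 = 24.3 MHz, appears at 23.1 MHz.
188.3 MHz mod fs = 42.5 MHz.
42.5 MHz > fs/2 = 24.3 MHz, folds to fs − 42.5 MHz = 6.1 MHz.
10.9 MHz ≤ fs/2 = 24.3 MHz, passes unchanged.
Distinct values: {6.1 MHz, 10.9 MHz, 23.1 MHz, 24.1 MHz}.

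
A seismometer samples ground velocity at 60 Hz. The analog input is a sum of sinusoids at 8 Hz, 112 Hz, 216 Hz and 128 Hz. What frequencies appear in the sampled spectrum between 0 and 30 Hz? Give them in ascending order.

fs/2 = 30 Hz.
8 Hz ≤ fs/2 = 30 Hz, passes unchanged.
112 Hz mod fs = 52 Hz.
52 Hz > fs/2 = 30 Hz, folds to fs − 52 Hz = 8 Hz.
216 Hz mod fs = 36 Hz.
36 Hz > fs/2 = 30 Hz, folds to fs − 36 Hz = 24 Hz.
128 Hz mod fs = 8 Hz.
8 Hz ≤ fs/2 = 30 Hz, appears at 8 Hz.
Distinct values: {8 Hz, 24 Hz}.

8 Hz, 24 Hz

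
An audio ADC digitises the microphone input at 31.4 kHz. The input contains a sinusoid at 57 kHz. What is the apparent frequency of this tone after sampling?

5.8 kHz

57 kHz mod fs = 25.6 kHz.
25.6 kHz > fs/2 = 15.7 kHz, folds to fs − 25.6 kHz = 5.8 kHz.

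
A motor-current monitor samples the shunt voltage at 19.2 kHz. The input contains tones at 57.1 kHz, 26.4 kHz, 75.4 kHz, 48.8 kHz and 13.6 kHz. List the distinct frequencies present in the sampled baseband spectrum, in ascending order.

fs/2 = 9.6 kHz.
57.1 kHz mod fs = 18.7 kHz.
18.7 kHz > fs/2 = 9.6 kHz, folds to fs − 18.7 kHz = 0.5 kHz.
26.4 kHz mod fs = 7.2 kHz.
7.2 kHz ≤ fs/2 = 9.6 kHz, appears at 7.2 kHz.
75.4 kHz mod fs = 17.8 kHz.
17.8 kHz > fs/2 = 9.6 kHz, folds to fs − 17.8 kHz = 1.4 kHz.
48.8 kHz mod fs = 10.4 kHz.
10.4 kHz > fs/2 = 9.6 kHz, folds to fs − 10.4 kHz = 8.8 kHz.
13.6 kHz > fs/2 = 9.6 kHz, folds to fs − 13.6 kHz = 5.6 kHz.
Distinct values: {0.5 kHz, 1.4 kHz, 5.6 kHz, 7.2 kHz, 8.8 kHz}.

0.5 kHz, 1.4 kHz, 5.6 kHz, 7.2 kHz, 8.8 kHz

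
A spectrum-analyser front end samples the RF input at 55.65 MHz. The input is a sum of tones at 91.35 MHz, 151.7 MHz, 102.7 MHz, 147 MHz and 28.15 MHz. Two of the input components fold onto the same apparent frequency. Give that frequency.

fs/2 = 27.825 MHz.
91.35 MHz mod fs = 35.7 MHz.
35.7 MHz > fs/2 = 27.825 MHz, folds to fs − 35.7 MHz = 19.95 MHz.
151.7 MHz mod fs = 40.4 MHz.
40.4 MHz > fs/2 = 27.825 MHz, folds to fs − 40.4 MHz = 15.25 MHz.
102.7 MHz mod fs = 47.05 MHz.
47.05 MHz > fs/2 = 27.825 MHz, folds to fs − 47.05 MHz = 8.6 MHz.
147 MHz mod fs = 35.7 MHz.
35.7 MHz > fs/2 = 27.825 MHz, folds to fs − 35.7 MHz = 19.95 MHz.
28.15 MHz > fs/2 = 27.825 MHz, folds to fs − 28.15 MHz = 27.5 MHz.
91.35 MHz and 147 MHz both map to 19.95 MHz.

19.95 MHz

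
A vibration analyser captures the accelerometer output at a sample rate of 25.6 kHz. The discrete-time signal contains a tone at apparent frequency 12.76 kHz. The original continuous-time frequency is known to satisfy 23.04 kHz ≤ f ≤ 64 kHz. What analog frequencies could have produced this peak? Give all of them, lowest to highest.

38.36 kHz, 38.44 kHz, 63.96 kHz

Frequencies that alias to 12.76 kHz are k·fs ± 12.76 kHz for integer k ≥ 0.
k=0: 12.76 kHz.
k=1: 12.84 kHz, 38.36 kHz.
k=2: 38.44 kHz, 63.96 kHz.
k=3: 64.04 kHz, 89.56 kHz.
Within [23.04 kHz, 64 kHz]: 38.36 kHz, 38.44 kHz, 63.96 kHz.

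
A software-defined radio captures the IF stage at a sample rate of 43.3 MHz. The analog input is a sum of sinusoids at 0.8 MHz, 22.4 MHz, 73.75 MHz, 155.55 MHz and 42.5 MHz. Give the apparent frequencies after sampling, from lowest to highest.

fs/2 = 21.65 MHz.
0.8 MHz ≤ fs/2 = 21.65 MHz, passes unchanged.
22.4 MHz > fs/2 = 21.65 MHz, folds to fs − 22.4 MHz = 20.9 MHz.
73.75 MHz mod fs = 30.45 MHz.
30.45 MHz > fs/2 = 21.65 MHz, folds to fs − 30.45 MHz = 12.85 MHz.
155.55 MHz mod fs = 25.65 MHz.
25.65 MHz > fs/2 = 21.65 MHz, folds to fs − 25.65 MHz = 17.65 MHz.
42.5 MHz > fs/2 = 21.65 MHz, folds to fs − 42.5 MHz = 0.8 MHz.
Distinct values: {0.8 MHz, 12.85 MHz, 17.65 MHz, 20.9 MHz}.

0.8 MHz, 12.85 MHz, 17.65 MHz, 20.9 MHz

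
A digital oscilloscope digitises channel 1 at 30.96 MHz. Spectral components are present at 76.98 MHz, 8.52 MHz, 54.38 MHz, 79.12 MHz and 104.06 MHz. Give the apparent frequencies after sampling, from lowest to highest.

7.54 MHz, 8.52 MHz, 11.18 MHz, 13.76 MHz, 15.06 MHz

fs/2 = 15.48 MHz.
76.98 MHz mod fs = 15.06 MHz.
15.06 MHz ≤ fs/2 = 15.48 MHz, appears at 15.06 MHz.
8.52 MHz ≤ fs/2 = 15.48 MHz, passes unchanged.
54.38 MHz mod fs = 23.42 MHz.
23.42 MHz > fs/2 = 15.48 MHz, folds to fs − 23.42 MHz = 7.54 MHz.
79.12 MHz mod fs = 17.2 MHz.
17.2 MHz > fs/2 = 15.48 MHz, folds to fs − 17.2 MHz = 13.76 MHz.
104.06 MHz mod fs = 11.18 MHz.
11.18 MHz ≤ fs/2 = 15.48 MHz, appears at 11.18 MHz.
Distinct values: {7.54 MHz, 8.52 MHz, 11.18 MHz, 13.76 MHz, 15.06 MHz}.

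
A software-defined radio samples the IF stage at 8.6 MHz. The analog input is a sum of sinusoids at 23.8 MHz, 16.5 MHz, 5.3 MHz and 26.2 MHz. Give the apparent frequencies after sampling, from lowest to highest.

0.4 MHz, 0.7 MHz, 2 MHz, 3.3 MHz

fs/2 = 4.3 MHz.
23.8 MHz mod fs = 6.6 MHz.
6.6 MHz > fs/2 = 4.3 MHz, folds to fs − 6.6 MHz = 2 MHz.
16.5 MHz mod fs = 7.9 MHz.
7.9 MHz > fs/2 = 4.3 MHz, folds to fs − 7.9 MHz = 0.7 MHz.
5.3 MHz > fs/2 = 4.3 MHz, folds to fs − 5.3 MHz = 3.3 MHz.
26.2 MHz mod fs = 0.4 MHz.
0.4 MHz ≤ fs/2 = 4.3 MHz, appears at 0.4 MHz.
Distinct values: {0.4 MHz, 0.7 MHz, 2 MHz, 3.3 MHz}.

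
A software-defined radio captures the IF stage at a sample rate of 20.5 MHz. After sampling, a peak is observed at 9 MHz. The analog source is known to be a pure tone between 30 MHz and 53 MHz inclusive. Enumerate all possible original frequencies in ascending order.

32 MHz, 50 MHz, 52.5 MHz

Frequencies that alias to 9 MHz are k·fs ± 9 MHz for integer k ≥ 0.
k=0: 9 MHz.
k=1: 11.5 MHz, 29.5 MHz.
k=2: 32 MHz, 50 MHz.
k=3: 52.5 MHz, 70.5 MHz.
k=4: 73 MHz, 91 MHz.
Within [30 MHz, 53 MHz]: 32 MHz, 50 MHz, 52.5 MHz.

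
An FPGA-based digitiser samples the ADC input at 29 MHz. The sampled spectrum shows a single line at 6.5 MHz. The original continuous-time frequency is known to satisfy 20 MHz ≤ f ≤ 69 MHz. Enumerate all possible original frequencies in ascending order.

22.5 MHz, 35.5 MHz, 51.5 MHz, 64.5 MHz

Frequencies that alias to 6.5 MHz are k·fs ± 6.5 MHz for integer k ≥ 0.
k=0: 6.5 MHz.
k=1: 22.5 MHz, 35.5 MHz.
k=2: 51.5 MHz, 64.5 MHz.
k=3: 80.5 MHz, 93.5 MHz.
Within [20 MHz, 69 MHz]: 22.5 MHz, 35.5 MHz, 51.5 MHz, 64.5 MHz.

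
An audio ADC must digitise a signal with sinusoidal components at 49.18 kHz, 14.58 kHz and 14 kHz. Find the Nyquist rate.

98.36 kHz

Highest-frequency component: 49.18 kHz.
Nyquist rate = 2 × 49.18 kHz = 98.36 kHz.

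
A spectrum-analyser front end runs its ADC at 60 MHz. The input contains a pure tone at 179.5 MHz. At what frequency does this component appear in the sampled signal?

0.5 MHz

179.5 MHz mod fs = 59.5 MHz.
59.5 MHz > fs/2 = 30 MHz, folds to fs − 59.5 MHz = 0.5 MHz.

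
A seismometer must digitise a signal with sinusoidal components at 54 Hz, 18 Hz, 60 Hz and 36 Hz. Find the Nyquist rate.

Highest-frequency component: 60 Hz.
Nyquist rate = 2 × 60 Hz = 120 Hz.

120 Hz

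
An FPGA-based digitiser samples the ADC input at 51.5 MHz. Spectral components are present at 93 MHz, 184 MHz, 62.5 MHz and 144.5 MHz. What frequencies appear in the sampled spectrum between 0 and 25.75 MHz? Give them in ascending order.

fs/2 = 25.75 MHz.
93 MHz mod fs = 41.5 MHz.
41.5 MHz > fs/2 = 25.75 MHz, folds to fs − 41.5 MHz = 10 MHz.
184 MHz mod fs = 29.5 MHz.
29.5 MHz > fs/2 = 25.75 MHz, folds to fs − 29.5 MHz = 22 MHz.
62.5 MHz mod fs = 11 MHz.
11 MHz ≤ fs/2 = 25.75 MHz, appears at 11 MHz.
144.5 MHz mod fs = 41.5 MHz.
41.5 MHz > fs/2 = 25.75 MHz, folds to fs − 41.5 MHz = 10 MHz.
Distinct values: {10 MHz, 11 MHz, 22 MHz}.

10 MHz, 11 MHz, 22 MHz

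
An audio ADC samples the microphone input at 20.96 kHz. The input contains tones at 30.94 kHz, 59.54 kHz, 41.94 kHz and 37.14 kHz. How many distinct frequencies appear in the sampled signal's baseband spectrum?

fs/2 = 10.48 kHz.
30.94 kHz mod fs = 9.98 kHz.
9.98 kHz ≤ fs/2 = 10.48 kHz, appears at 9.98 kHz.
59.54 kHz mod fs = 17.62 kHz.
17.62 kHz > fs/2 = 10.48 kHz, folds to fs − 17.62 kHz = 3.34 kHz.
41.94 kHz mod fs = 0.02 kHz.
0.02 kHz ≤ fs/2 = 10.48 kHz, appears at 0.02 kHz.
37.14 kHz mod fs = 16.18 kHz.
16.18 kHz > fs/2 = 10.48 kHz, folds to fs − 16.18 kHz = 4.78 kHz.
Distinct values: {0.02 kHz, 3.34 kHz, 4.78 kHz, 9.98 kHz} → 4.

4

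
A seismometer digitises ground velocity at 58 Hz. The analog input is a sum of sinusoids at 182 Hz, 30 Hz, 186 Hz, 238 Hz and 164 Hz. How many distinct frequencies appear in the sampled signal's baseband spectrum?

5

fs/2 = 29 Hz.
182 Hz mod fs = 8 Hz.
8 Hz ≤ fs/2 = 29 Hz, appears at 8 Hz.
30 Hz > fs/2 = 29 Hz, folds to fs − 30 Hz = 28 Hz.
186 Hz mod fs = 12 Hz.
12 Hz ≤ fs/2 = 29 Hz, appears at 12 Hz.
238 Hz mod fs = 6 Hz.
6 Hz ≤ fs/2 = 29 Hz, appears at 6 Hz.
164 Hz mod fs = 48 Hz.
48 Hz > fs/2 = 29 Hz, folds to fs − 48 Hz = 10 Hz.
Distinct values: {6 Hz, 8 Hz, 10 Hz, 12 Hz, 28 Hz} → 5.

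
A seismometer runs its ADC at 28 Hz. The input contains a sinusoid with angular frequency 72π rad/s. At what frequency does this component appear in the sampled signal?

ω = 72π rad/s → f = ω/(2π) = 36 Hz.
36 Hz mod fs = 8 Hz.
8 Hz ≤ fs/2 = 14 Hz, appears at 8 Hz.

8 Hz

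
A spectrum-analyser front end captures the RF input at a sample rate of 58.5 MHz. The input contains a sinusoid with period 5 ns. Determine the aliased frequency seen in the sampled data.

T = 5 ns → f = 1/T = 200 MHz.
200 MHz mod fs = 24.5 MHz.
24.5 MHz ≤ fs/2 = 29.25 MHz, appears at 24.5 MHz.

24.5 MHz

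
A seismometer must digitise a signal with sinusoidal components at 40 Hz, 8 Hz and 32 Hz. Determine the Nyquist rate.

80 Hz

Highest-frequency component: 40 Hz.
Nyquist rate = 2 × 40 Hz = 80 Hz.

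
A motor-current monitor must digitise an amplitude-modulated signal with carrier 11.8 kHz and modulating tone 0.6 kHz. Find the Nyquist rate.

24.8 kHz

AM sidebands sit at fc ± fm = 11.2 kHz and 12.4 kHz.
Highest-frequency component: 12.4 kHz.
Nyquist rate = 2 × 12.4 kHz = 24.8 kHz.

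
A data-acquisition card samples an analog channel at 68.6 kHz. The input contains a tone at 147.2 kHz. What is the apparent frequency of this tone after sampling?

147.2 kHz mod fs = 10 kHz.
10 kHz ≤ fs/2 = 34.3 kHz, appears at 10 kHz.

10 kHz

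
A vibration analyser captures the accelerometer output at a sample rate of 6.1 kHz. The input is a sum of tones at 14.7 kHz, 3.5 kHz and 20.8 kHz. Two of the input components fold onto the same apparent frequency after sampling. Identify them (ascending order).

14.7 kHz, 20.8 kHz

fs/2 = 3.05 kHz.
14.7 kHz mod fs = 2.5 kHz.
2.5 kHz ≤ fs/2 = 3.05 kHz, appears at 2.5 kHz.
3.5 kHz > fs/2 = 3.05 kHz, folds to fs − 3.5 kHz = 2.6 kHz.
20.8 kHz mod fs = 2.5 kHz.
2.5 kHz ≤ fs/2 = 3.05 kHz, appears at 2.5 kHz.
14.7 kHz and 20.8 kHz both map to 2.5 kHz.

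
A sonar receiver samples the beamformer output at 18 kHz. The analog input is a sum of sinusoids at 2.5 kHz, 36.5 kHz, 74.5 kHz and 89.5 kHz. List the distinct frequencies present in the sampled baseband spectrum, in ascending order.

0.5 kHz, 2.5 kHz

fs/2 = 9 kHz.
2.5 kHz ≤ fs/2 = 9 kHz, passes unchanged.
36.5 kHz mod fs = 0.5 kHz.
0.5 kHz ≤ fs/2 = 9 kHz, appears at 0.5 kHz.
74.5 kHz mod fs = 2.5 kHz.
2.5 kHz ≤ fs/2 = 9 kHz, appears at 2.5 kHz.
89.5 kHz mod fs = 17.5 kHz.
17.5 kHz > fs/2 = 9 kHz, folds to fs − 17.5 kHz = 0.5 kHz.
Distinct values: {0.5 kHz, 2.5 kHz}.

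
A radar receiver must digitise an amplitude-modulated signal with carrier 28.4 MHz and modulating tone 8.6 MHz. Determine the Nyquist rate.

74 MHz

AM sidebands sit at fc ± fm = 19.8 MHz and 37 MHz.
Highest-frequency component: 37 MHz.
Nyquist rate = 2 × 37 MHz = 74 MHz.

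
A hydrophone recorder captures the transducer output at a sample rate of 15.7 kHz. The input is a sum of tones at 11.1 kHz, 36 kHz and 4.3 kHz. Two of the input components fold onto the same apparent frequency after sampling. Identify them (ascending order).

fs/2 = 7.85 kHz.
11.1 kHz > fs/2 = 7.85 kHz, folds to fs − 11.1 kHz = 4.6 kHz.
36 kHz mod fs = 4.6 kHz.
4.6 kHz ≤ fs/2 = 7.85 kHz, appears at 4.6 kHz.
4.3 kHz ≤ fs/2 = 7.85 kHz, passes unchanged.
11.1 kHz and 36 kHz both map to 4.6 kHz.

11.1 kHz, 36 kHz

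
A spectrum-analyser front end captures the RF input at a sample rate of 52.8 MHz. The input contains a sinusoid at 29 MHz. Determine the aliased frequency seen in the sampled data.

29 MHz > fs/2 = 26.4 MHz, folds to fs − 29 MHz = 23.8 MHz.

23.8 MHz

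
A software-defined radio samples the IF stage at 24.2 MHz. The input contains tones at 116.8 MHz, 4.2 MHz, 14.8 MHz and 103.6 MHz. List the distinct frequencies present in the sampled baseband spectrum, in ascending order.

fs/2 = 12.1 MHz.
116.8 MHz mod fs = 20 MHz.
20 MHz > fs/2 = 12.1 MHz, folds to fs − 20 MHz = 4.2 MHz.
4.2 MHz ≤ fs/2 = 12.1 MHz, passes unchanged.
14.8 MHz > fs/2 = 12.1 MHz, folds to fs − 14.8 MHz = 9.4 MHz.
103.6 MHz mod fs = 6.8 MHz.
6.8 MHz ≤ fs/2 = 12.1 MHz, appears at 6.8 MHz.
Distinct values: {4.2 MHz, 6.8 MHz, 9.4 MHz}.

4.2 MHz, 6.8 MHz, 9.4 MHz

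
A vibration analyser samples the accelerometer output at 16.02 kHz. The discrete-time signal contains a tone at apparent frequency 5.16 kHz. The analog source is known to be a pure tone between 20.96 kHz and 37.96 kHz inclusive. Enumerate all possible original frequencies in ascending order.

Frequencies that alias to 5.16 kHz are k·fs ± 5.16 kHz for integer k ≥ 0.
k=0: 5.16 kHz.
k=1: 10.86 kHz, 21.18 kHz.
k=2: 26.88 kHz, 37.2 kHz.
k=3: 42.9 kHz, 53.22 kHz.
Within [20.96 kHz, 37.96 kHz]: 21.18 kHz, 26.88 kHz, 37.2 kHz.

21.18 kHz, 26.88 kHz, 37.2 kHz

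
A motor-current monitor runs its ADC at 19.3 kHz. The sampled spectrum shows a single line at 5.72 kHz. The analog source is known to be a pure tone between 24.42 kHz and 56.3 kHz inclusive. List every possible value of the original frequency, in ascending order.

25.02 kHz, 32.88 kHz, 44.32 kHz, 52.18 kHz

Frequencies that alias to 5.72 kHz are k·fs ± 5.72 kHz for integer k ≥ 0.
k=0: 5.72 kHz.
k=1: 13.58 kHz, 25.02 kHz.
k=2: 32.88 kHz, 44.32 kHz.
k=3: 52.18 kHz, 63.62 kHz.
k=4: 71.48 kHz, 82.92 kHz.
Within [24.42 kHz, 56.3 kHz]: 25.02 kHz, 32.88 kHz, 44.32 kHz, 52.18 kHz.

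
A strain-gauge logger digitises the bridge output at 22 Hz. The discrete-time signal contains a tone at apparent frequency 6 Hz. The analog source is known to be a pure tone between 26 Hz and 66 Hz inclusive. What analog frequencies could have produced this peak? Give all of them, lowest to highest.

28 Hz, 38 Hz, 50 Hz, 60 Hz

Frequencies that alias to 6 Hz are k·fs ± 6 Hz for integer k ≥ 0.
k=0: 6 Hz.
k=1: 16 Hz, 28 Hz.
k=2: 38 Hz, 50 Hz.
k=3: 60 Hz, 72 Hz.
k=4: 82 Hz, 94 Hz.
Within [26 Hz, 66 Hz]: 28 Hz, 38 Hz, 50 Hz, 60 Hz.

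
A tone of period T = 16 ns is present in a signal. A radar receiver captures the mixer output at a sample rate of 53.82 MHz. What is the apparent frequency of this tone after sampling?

T = 16 ns → f = 1/T = 62.5 MHz.
62.5 MHz mod fs = 8.68 MHz.
8.68 MHz ≤ fs/2 = 26.91 MHz, appears at 8.68 MHz.

8.68 MHz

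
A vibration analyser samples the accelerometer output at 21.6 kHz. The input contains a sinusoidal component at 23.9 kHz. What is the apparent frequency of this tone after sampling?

2.3 kHz

23.9 kHz mod fs = 2.3 kHz.
2.3 kHz ≤ fs/2 = 10.8 kHz, appears at 2.3 kHz.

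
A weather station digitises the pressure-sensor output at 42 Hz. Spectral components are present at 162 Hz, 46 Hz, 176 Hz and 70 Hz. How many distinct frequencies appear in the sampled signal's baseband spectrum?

4

fs/2 = 21 Hz.
162 Hz mod fs = 36 Hz.
36 Hz > fs/2 = 21 Hz, folds to fs − 36 Hz = 6 Hz.
46 Hz mod fs = 4 Hz.
4 Hz ≤ fs/2 = 21 Hz, appears at 4 Hz.
176 Hz mod fs = 8 Hz.
8 Hz ≤ fs/2 = 21 Hz, appears at 8 Hz.
70 Hz mod fs = 28 Hz.
28 Hz > fs/2 = 21 Hz, folds to fs − 28 Hz = 14 Hz.
Distinct values: {4 Hz, 6 Hz, 8 Hz, 14 Hz} → 4.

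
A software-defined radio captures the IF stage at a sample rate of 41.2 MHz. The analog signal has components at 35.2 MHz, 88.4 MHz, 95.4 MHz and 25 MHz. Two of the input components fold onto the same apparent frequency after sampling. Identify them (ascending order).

35.2 MHz, 88.4 MHz

fs/2 = 20.6 MHz.
35.2 MHz > fs/2 = 20.6 MHz, folds to fs − 35.2 MHz = 6 MHz.
88.4 MHz mod fs = 6 MHz.
6 MHz ≤ fs/2 = 20.6 MHz, appears at 6 MHz.
95.4 MHz mod fs = 13 MHz.
13 MHz ≤ fs/2 = 20.6 MHz, appears at 13 MHz.
25 MHz > fs/2 = 20.6 MHz, folds to fs − 25 MHz = 16.2 MHz.
35.2 MHz and 88.4 MHz both map to 6 MHz.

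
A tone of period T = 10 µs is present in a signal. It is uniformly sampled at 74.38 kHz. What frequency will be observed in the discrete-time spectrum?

T = 10 µs → f = 1/T = 100 kHz.
100 kHz mod fs = 25.62 kHz.
25.62 kHz ≤ fs/2 = 37.19 kHz, appears at 25.62 kHz.

25.62 kHz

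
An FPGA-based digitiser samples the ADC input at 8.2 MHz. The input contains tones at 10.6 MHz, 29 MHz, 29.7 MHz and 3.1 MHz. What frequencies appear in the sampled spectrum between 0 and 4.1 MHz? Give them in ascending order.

fs/2 = 4.1 MHz.
10.6 MHz mod fs = 2.4 MHz.
2.4 MHz ≤ fs/2 = 4.1 MHz, appears at 2.4 MHz.
29 MHz mod fs = 4.4 MHz.
4.4 MHz > fs/2 = 4.1 MHz, folds to fs − 4.4 MHz = 3.8 MHz.
29.7 MHz mod fs = 5.1 MHz.
5.1 MHz > fs/2 = 4.1 MHz, folds to fs − 5.1 MHz = 3.1 MHz.
3.1 MHz ≤ fs/2 = 4.1 MHz, passes unchanged.
Distinct values: {2.4 MHz, 3.1 MHz, 3.8 MHz}.

2.4 MHz, 3.1 MHz, 3.8 MHz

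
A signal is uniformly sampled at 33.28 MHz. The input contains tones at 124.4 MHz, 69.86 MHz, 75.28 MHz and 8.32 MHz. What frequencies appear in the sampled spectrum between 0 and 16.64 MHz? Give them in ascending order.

3.3 MHz, 8.32 MHz, 8.72 MHz

fs/2 = 16.64 MHz.
124.4 MHz mod fs = 24.56 MHz.
24.56 MHz > fs/2 = 16.64 MHz, folds to fs − 24.56 MHz = 8.72 MHz.
69.86 MHz mod fs = 3.3 MHz.
3.3 MHz ≤ fs/2 = 16.64 MHz, appears at 3.3 MHz.
75.28 MHz mod fs = 8.72 MHz.
8.72 MHz ≤ fs/2 = 16.64 MHz, appears at 8.72 MHz.
8.32 MHz ≤ fs/2 = 16.64 MHz, passes unchanged.
Distinct values: {3.3 MHz, 8.32 MHz, 8.72 MHz}.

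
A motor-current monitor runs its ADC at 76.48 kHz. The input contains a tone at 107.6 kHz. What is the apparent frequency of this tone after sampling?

31.12 kHz

107.6 kHz mod fs = 31.12 kHz.
31.12 kHz ≤ fs/2 = 38.24 kHz, appears at 31.12 kHz.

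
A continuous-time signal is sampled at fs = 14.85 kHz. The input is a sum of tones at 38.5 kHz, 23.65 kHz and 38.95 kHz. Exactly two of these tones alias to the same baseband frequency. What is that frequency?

fs/2 = 7.425 kHz.
38.5 kHz mod fs = 8.8 kHz.
8.8 kHz > fs/2 = 7.425 kHz, folds to fs − 8.8 kHz = 6.05 kHz.
23.65 kHz mod fs = 8.8 kHz.
8.8 kHz > fs/2 = 7.425 kHz, folds to fs − 8.8 kHz = 6.05 kHz.
38.95 kHz mod fs = 9.25 kHz.
9.25 kHz > fs/2 = 7.425 kHz, folds to fs − 9.25 kHz = 5.6 kHz.
23.65 kHz and 38.5 kHz both map to 6.05 kHz.

6.05 kHz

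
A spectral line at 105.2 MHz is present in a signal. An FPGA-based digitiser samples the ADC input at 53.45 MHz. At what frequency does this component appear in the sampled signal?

105.2 MHz mod fs = 51.75 MHz.
51.75 MHz > fs/2 = 26.725 MHz, folds to fs − 51.75 MHz = 1.7 MHz.

1.7 MHz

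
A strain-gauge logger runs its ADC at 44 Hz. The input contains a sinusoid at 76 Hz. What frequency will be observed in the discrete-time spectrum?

76 Hz mod fs = 32 Hz.
32 Hz > fs/2 = 22 Hz, folds to fs − 32 Hz = 12 Hz.

12 Hz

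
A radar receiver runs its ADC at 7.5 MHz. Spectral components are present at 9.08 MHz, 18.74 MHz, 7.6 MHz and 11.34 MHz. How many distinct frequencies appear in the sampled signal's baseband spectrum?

fs/2 = 3.75 MHz.
9.08 MHz mod fs = 1.58 MHz.
1.58 MHz ≤ fs/2 = 3.75 MHz, appears at 1.58 MHz.
18.74 MHz mod fs = 3.74 MHz.
3.74 MHz ≤ fs/2 = 3.75 MHz, appears at 3.74 MHz.
7.6 MHz mod fs = 0.1 MHz.
0.1 MHz ≤ fs/2 = 3.75 MHz, appears at 0.1 MHz.
11.34 MHz mod fs = 3.84 MHz.
3.84 MHz > fs/2 = 3.75 MHz, folds to fs − 3.84 MHz = 3.66 MHz.
Distinct values: {0.1 MHz, 1.58 MHz, 3.66 MHz, 3.74 MHz} → 4.

4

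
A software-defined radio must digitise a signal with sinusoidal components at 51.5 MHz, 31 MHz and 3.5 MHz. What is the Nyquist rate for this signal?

103 MHz

Highest-frequency component: 51.5 MHz.
Nyquist rate = 2 × 51.5 MHz = 103 MHz.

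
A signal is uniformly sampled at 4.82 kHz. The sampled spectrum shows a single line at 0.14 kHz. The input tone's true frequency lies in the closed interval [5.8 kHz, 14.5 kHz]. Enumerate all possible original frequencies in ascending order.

Frequencies that alias to 0.14 kHz are k·fs ± 0.14 kHz for integer k ≥ 0.
k=0: 0.14 kHz.
k=1: 4.68 kHz, 4.96 kHz.
k=2: 9.5 kHz, 9.78 kHz.
k=3: 14.32 kHz, 14.6 kHz.
k=4: 19.14 kHz, 19.42 kHz.
Within [5.8 kHz, 14.5 kHz]: 9.5 kHz, 9.78 kHz, 14.32 kHz.

9.5 kHz, 9.78 kHz, 14.32 kHz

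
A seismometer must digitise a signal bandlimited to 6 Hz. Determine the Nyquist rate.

12 Hz

Nyquist rate = 2 × 6 Hz = 12 Hz.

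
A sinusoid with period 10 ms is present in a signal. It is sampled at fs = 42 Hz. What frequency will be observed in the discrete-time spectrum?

16 Hz

T = 10 ms → f = 1/T = 100 Hz.
100 Hz mod fs = 16 Hz.
16 Hz ≤ fs/2 = 21 Hz, appears at 16 Hz.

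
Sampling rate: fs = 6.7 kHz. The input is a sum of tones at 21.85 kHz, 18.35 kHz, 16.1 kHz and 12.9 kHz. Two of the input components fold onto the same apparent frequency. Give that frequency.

fs/2 = 3.35 kHz.
21.85 kHz mod fs = 1.75 kHz.
1.75 kHz ≤ fs/2 = 3.35 kHz, appears at 1.75 kHz.
18.35 kHz mod fs = 4.95 kHz.
4.95 kHz > fs/2 = 3.35 kHz, folds to fs − 4.95 kHz = 1.75 kHz.
16.1 kHz mod fs = 2.7 kHz.
2.7 kHz ≤ fs/2 = 3.35 kHz, appears at 2.7 kHz.
12.9 kHz mod fs = 6.2 kHz.
6.2 kHz > fs/2 = 3.35 kHz, folds to fs − 6.2 kHz = 0.5 kHz.
18.35 kHz and 21.85 kHz both map to 1.75 kHz.

1.75 kHz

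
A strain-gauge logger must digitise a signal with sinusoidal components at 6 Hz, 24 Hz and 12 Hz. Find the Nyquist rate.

48 Hz

Highest-frequency component: 24 Hz.
Nyquist rate = 2 × 24 Hz = 48 Hz.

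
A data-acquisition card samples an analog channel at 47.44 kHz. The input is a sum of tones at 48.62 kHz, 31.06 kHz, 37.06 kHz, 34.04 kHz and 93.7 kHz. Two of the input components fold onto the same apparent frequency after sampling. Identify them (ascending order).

fs/2 = 23.72 kHz.
48.62 kHz mod fs = 1.18 kHz.
1.18 kHz ≤ fs/2 = 23.72 kHz, appears at 1.18 kHz.
31.06 kHz > fs/2 = 23.72 kHz, folds to fs − 31.06 kHz = 16.38 kHz.
37.06 kHz > fs/2 = 23.72 kHz, folds to fs − 37.06 kHz = 10.38 kHz.
34.04 kHz > fs/2 = 23.72 kHz, folds to fs − 34.04 kHz = 13.4 kHz.
93.7 kHz mod fs = 46.26 kHz.
46.26 kHz > fs/2 = 23.72 kHz, folds to fs − 46.26 kHz = 1.18 kHz.
48.62 kHz and 93.7 kHz both map to 1.18 kHz.

48.62 kHz, 93.7 kHz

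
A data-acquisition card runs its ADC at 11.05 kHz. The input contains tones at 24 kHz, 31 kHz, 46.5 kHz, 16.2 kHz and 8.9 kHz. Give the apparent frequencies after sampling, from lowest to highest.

1.9 kHz, 2.15 kHz, 2.3 kHz, 5.15 kHz

fs/2 = 5.525 kHz.
24 kHz mod fs = 1.9 kHz.
1.9 kHz ≤ fs/2 = 5.525 kHz, appears at 1.9 kHz.
31 kHz mod fs = 8.9 kHz.
8.9 kHz > fs/2 = 5.525 kHz, folds to fs − 8.9 kHz = 2.15 kHz.
46.5 kHz mod fs = 2.3 kHz.
2.3 kHz ≤ fs/2 = 5.525 kHz, appears at 2.3 kHz.
16.2 kHz mod fs = 5.15 kHz.
5.15 kHz ≤ fs/2 = 5.525 kHz, appears at 5.15 kHz.
8.9 kHz > fs/2 = 5.525 kHz, folds to fs − 8.9 kHz = 2.15 kHz.
Distinct values: {1.9 kHz, 2.15 kHz, 2.3 kHz, 5.15 kHz}.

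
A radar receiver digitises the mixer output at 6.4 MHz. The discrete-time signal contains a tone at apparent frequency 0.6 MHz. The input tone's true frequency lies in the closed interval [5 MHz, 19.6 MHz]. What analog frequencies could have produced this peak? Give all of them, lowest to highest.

5.8 MHz, 7 MHz, 12.2 MHz, 13.4 MHz, 18.6 MHz

Frequencies that alias to 0.6 MHz are k·fs ± 0.6 MHz for integer k ≥ 0.
k=0: 0.6 MHz.
k=1: 5.8 MHz, 7 MHz.
k=2: 12.2 MHz, 13.4 MHz.
k=3: 18.6 MHz, 19.8 MHz.
k=4: 25 MHz, 26.2 MHz.
Within [5 MHz, 19.6 MHz]: 5.8 MHz, 7 MHz, 12.2 MHz, 13.4 MHz, 18.6 MHz.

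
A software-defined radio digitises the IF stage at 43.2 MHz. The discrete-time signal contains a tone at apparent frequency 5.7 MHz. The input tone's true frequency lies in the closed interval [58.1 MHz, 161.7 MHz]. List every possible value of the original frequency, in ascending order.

80.7 MHz, 92.1 MHz, 123.9 MHz, 135.3 MHz

Frequencies that alias to 5.7 MHz are k·fs ± 5.7 MHz for integer k ≥ 0.
k=0: 5.7 MHz.
k=1: 37.5 MHz, 48.9 MHz.
k=2: 80.7 MHz, 92.1 MHz.
k=3: 123.9 MHz, 135.3 MHz.
k=4: 167.1 MHz, 178.5 MHz.
Within [58.1 MHz, 161.7 MHz]: 80.7 MHz, 92.1 MHz, 123.9 MHz, 135.3 MHz.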